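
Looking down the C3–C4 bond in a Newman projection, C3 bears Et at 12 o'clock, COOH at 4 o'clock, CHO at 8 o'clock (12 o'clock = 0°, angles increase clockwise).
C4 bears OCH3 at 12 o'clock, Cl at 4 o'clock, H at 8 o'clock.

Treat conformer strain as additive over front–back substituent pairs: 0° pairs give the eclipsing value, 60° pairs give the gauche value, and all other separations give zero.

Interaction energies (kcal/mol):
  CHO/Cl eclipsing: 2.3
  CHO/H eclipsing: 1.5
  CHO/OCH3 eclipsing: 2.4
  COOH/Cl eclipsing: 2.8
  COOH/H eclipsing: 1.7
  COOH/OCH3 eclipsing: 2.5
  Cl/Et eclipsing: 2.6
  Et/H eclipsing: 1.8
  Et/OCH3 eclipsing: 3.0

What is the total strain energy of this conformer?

This conformer is eclipsed. Et at 0° is eclipsed with OCH3 at 0° (3.0); COOH at 120° is eclipsed with Cl at 120° (2.8); CHO at 240° is eclipsed with H at 240° (1.5). Total 7.3 kcal/mol.

7.3 kcal/mol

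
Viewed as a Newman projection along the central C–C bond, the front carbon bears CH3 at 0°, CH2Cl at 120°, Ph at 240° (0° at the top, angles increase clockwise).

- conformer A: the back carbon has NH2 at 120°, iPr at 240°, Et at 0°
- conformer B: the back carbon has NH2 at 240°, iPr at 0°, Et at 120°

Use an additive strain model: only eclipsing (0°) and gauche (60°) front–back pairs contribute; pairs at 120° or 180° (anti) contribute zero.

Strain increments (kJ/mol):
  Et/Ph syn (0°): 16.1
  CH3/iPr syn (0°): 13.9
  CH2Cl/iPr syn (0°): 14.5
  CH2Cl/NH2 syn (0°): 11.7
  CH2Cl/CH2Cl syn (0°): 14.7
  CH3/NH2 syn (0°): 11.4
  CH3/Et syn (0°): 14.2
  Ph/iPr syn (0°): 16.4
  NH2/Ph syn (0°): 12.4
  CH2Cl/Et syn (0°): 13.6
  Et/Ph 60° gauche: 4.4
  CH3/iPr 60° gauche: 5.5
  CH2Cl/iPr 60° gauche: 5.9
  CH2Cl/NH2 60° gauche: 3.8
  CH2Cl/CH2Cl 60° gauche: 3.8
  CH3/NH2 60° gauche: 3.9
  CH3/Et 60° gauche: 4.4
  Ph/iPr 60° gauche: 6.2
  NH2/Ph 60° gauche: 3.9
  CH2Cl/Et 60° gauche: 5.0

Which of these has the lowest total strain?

B

A (eclipsed): CH3–Et eclipsed, CH2Cl–NH2 eclipsed, Ph–iPr eclipsed; 14.2 + 11.7 + 16.4 = 42.3 kJ/mol.
B (eclipsed): CH3–iPr eclipsed, CH2Cl–Et eclipsed, Ph–NH2 eclipsed; 13.9 + 13.6 + 12.4 = 39.9 kJ/mol.
B has the lowest total (39.9 kJ/mol).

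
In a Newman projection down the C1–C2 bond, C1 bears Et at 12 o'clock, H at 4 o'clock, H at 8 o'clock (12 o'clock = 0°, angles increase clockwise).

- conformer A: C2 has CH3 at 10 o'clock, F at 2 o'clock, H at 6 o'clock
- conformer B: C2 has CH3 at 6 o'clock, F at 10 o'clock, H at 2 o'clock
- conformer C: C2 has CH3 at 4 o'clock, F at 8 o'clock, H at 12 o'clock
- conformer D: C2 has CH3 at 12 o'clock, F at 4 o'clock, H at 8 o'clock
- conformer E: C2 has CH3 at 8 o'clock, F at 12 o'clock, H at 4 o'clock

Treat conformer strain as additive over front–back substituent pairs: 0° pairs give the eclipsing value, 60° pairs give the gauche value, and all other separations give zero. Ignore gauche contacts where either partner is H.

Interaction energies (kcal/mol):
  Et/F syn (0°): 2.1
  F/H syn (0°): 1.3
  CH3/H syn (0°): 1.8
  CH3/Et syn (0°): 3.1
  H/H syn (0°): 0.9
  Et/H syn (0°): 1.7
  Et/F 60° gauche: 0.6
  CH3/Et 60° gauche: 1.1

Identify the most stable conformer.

A is staggered. Et at 0° is gauche with CH3 at 300° (1.1); Et at 0° is gauche with F at 60° (0.6). Total 1.7 kcal/mol.
B is staggered. Et at 0° is gauche with F at 300° (0.6). Total 0.6 kcal/mol.
C is eclipsed. Et at 0° is eclipsed with H at 0° (1.7); H at 120° is eclipsed with CH3 at 120° (1.8); H at 240° is eclipsed with F at 240° (1.3). Total 4.8 kcal/mol.
D is eclipsed. Et at 0° is eclipsed with CH3 at 0° (3.1); H at 120° is eclipsed with F at 120° (1.3); H at 240° is eclipsed with H at 240° (0.9). Total 5.3 kcal/mol.
E is eclipsed. Et at 0° is eclipsed with F at 0° (2.1); H at 120° is eclipsed with H at 120° (0.9); H at 240° is eclipsed with CH3 at 240° (1.8). Total 4.8 kcal/mol.
B has the lowest total (0.6 kcal/mol).

B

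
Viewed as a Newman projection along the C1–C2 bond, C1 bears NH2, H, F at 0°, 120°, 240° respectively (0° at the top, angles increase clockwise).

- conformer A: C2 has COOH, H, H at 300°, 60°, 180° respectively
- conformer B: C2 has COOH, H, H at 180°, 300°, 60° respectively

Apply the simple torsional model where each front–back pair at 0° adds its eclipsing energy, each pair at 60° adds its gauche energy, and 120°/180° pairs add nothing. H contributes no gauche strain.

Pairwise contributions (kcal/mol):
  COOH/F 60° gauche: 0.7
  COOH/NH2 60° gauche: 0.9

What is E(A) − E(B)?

+0.9 kcal/mol

A (staggered): NH2–COOH gauche, F–COOH gauche; 0.9 + 0.7 = 1.6 kcal/mol.
B (staggered): F–COOH gauche; 0.7 = 0.7 kcal/mol.
E(A) − E(B) = 1.6 − 0.7 = +0.9 kcal/mol.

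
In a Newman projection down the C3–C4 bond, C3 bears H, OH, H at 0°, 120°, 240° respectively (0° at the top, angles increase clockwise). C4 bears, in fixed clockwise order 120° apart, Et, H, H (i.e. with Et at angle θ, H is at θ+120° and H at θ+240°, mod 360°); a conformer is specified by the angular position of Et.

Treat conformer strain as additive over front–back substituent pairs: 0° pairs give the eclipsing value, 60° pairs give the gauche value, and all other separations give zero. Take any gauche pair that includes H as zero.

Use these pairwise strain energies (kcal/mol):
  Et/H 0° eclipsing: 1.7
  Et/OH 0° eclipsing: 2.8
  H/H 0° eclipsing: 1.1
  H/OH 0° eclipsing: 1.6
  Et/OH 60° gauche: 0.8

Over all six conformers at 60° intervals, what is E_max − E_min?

5.0 kcal/mol

Et at 0° (eclipsed): H–Et eclipsed, OH–H eclipsed, H–H eclipsed; 1.7 + 1.6 + 1.1 = 4.4 kcal/mol.
Et at 60° (staggered): OH–Et gauche; 0.8 = 0.8 kcal/mol.
Et at 120° (eclipsed): H–H eclipsed, OH–Et eclipsed, H–H eclipsed; 1.1 + 2.8 + 1.1 = 5.0 kcal/mol.
Et at 180° (staggered): OH–Et gauche; 0.8 = 0.8 kcal/mol.
Et at 240° (eclipsed): H–H eclipsed, OH–H eclipsed, H–Et eclipsed; 1.1 + 1.6 + 1.7 = 4.4 kcal/mol.
Et at 300° (staggered): no non-H gauche contacts → 0.0 kcal/mol.
Max at 120° (5.0 kcal/mol), min at 300° (0.0 kcal/mol); barrier = 5.0 kcal/mol.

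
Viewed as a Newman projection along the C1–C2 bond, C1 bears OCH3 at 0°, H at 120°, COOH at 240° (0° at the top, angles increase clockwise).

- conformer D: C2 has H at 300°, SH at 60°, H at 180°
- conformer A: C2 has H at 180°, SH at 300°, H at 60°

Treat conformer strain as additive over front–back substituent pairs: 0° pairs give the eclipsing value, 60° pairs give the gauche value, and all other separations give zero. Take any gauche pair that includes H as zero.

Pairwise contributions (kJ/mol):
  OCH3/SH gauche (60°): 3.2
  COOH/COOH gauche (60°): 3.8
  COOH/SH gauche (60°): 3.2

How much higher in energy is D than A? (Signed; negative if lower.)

D (staggered): OCH3(0°)/SH(60°) gauche 3.2 → 3.2 kJ/mol.
A (staggered): OCH3(0°)/SH(300°) gauche 3.2; COOH(240°)/SH(300°) gauche 3.2 → 6.4 kJ/mol.
E(D) − E(A) = 3.2 − 6.4 = -3.2 kJ/mol.

-3.2 kJ/mol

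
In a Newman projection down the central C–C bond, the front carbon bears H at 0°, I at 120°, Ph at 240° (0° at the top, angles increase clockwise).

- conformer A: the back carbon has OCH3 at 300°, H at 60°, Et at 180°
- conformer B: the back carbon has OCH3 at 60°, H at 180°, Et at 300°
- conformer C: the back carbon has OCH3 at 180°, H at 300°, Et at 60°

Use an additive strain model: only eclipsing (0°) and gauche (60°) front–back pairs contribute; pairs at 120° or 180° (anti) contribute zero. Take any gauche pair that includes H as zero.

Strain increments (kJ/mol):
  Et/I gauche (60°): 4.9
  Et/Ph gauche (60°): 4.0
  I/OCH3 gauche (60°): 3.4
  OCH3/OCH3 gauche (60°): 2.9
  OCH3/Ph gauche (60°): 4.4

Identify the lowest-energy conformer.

A (staggered): I(120°)/Et(180°) gauche 4.9; Ph(240°)/OCH3(300°) gauche 4.4; Ph(240°)/Et(180°) gauche 4.0 → 13.3 kJ/mol.
B (staggered): I(120°)/OCH3(60°) gauche 3.4; Ph(240°)/Et(300°) gauche 4.0 → 7.4 kJ/mol.
C (staggered): I(120°)/OCH3(180°) gauche 3.4; I(120°)/Et(60°) gauche 4.9; Ph(240°)/OCH3(180°) gauche 4.4 → 12.7 kJ/mol.
B has the lowest total (7.4 kJ/mol).

B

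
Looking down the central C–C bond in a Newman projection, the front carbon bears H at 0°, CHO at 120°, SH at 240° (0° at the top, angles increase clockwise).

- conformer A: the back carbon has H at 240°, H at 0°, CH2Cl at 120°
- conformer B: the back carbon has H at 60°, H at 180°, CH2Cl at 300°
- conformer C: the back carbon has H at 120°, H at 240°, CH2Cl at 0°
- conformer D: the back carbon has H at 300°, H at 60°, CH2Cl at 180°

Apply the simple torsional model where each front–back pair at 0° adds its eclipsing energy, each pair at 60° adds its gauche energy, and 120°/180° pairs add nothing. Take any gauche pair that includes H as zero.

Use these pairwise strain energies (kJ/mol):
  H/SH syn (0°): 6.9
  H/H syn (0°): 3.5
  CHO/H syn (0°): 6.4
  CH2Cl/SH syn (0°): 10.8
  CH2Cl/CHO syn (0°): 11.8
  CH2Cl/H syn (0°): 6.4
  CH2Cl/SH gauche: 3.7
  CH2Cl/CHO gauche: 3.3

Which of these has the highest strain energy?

A

A (eclipsed): H(0°)/H(0°) eclipsed 3.5; CHO(120°)/CH2Cl(120°) eclipsed 11.8; SH(240°)/H(240°) eclipsed 6.9 → 22.2 kJ/mol.
B (staggered): SH(240°)/CH2Cl(300°) gauche 3.7 → 3.7 kJ/mol.
C (eclipsed): H(0°)/CH2Cl(0°) eclipsed 6.4; CHO(120°)/H(120°) eclipsed 6.4; SH(240°)/H(240°) eclipsed 6.9 → 19.7 kJ/mol.
D (staggered): CHO(120°)/CH2Cl(180°) gauche 3.3; SH(240°)/CH2Cl(180°) gauche 3.7 → 7.0 kJ/mol.
A has the highest total (22.2 kJ/mol).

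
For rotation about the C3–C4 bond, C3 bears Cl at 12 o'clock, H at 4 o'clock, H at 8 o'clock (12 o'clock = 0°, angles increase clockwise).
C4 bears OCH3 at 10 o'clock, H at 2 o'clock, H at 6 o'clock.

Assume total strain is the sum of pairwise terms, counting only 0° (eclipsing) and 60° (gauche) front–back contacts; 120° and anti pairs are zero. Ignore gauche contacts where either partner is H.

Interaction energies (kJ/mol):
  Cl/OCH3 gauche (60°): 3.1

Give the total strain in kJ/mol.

3.1 kJ/mol

This conformer (staggered): Cl(0°)/OCH3(300°) gauche 3.1 → 3.1 kJ/mol.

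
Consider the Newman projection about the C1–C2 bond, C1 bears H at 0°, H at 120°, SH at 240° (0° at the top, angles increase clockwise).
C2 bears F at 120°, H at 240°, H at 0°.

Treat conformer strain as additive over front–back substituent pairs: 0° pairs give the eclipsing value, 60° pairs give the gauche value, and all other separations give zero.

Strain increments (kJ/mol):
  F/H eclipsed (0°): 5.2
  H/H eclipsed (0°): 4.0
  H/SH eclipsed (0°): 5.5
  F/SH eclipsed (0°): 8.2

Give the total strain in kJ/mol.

This conformer (eclipsed): H–H eclipsed, H–F eclipsed, SH–H eclipsed; 4.0 + 5.2 + 5.5 = 14.7 kJ/mol.

14.7 kJ/mol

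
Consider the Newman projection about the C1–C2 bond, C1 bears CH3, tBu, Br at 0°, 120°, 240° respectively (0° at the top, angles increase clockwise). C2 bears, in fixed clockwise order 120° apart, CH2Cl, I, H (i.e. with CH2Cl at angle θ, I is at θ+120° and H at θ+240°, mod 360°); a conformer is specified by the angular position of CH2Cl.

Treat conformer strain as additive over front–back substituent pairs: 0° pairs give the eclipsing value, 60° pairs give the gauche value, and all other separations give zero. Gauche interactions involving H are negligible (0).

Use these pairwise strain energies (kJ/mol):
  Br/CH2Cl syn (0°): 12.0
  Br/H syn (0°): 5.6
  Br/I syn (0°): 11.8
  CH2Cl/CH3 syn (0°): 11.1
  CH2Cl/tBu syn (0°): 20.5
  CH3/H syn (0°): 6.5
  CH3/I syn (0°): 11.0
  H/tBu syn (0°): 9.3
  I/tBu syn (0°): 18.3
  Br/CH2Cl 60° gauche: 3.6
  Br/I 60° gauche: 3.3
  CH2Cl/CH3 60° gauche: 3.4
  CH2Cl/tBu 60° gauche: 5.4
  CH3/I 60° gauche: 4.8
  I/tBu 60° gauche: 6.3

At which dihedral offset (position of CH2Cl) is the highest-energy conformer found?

120°

CH2Cl at 0° (eclipsed): CH3(0°)/CH2Cl(0°) eclipsed 11.1; tBu(120°)/I(120°) eclipsed 18.3; Br(240°)/H(240°) eclipsed 5.6 → 35.0 kJ/mol.
CH2Cl at 60° (staggered): CH3(0°)/CH2Cl(60°) gauche 3.4; tBu(120°)/CH2Cl(60°) gauche 5.4; tBu(120°)/I(180°) gauche 6.3; Br(240°)/I(180°) gauche 3.3 → 18.4 kJ/mol.
CH2Cl at 120° (eclipsed): CH3(0°)/H(0°) eclipsed 6.5; tBu(120°)/CH2Cl(120°) eclipsed 20.5; Br(240°)/I(240°) eclipsed 11.8 → 38.8 kJ/mol.
CH2Cl at 180° (staggered): CH3(0°)/I(300°) gauche 4.8; tBu(120°)/CH2Cl(180°) gauche 5.4; Br(240°)/CH2Cl(180°) gauche 3.6; Br(240°)/I(300°) gauche 3.3 → 17.1 kJ/mol.
CH2Cl at 240° (eclipsed): CH3(0°)/I(0°) eclipsed 11.0; tBu(120°)/H(120°) eclipsed 9.3; Br(240°)/CH2Cl(240°) eclipsed 12.0 → 32.3 kJ/mol.
CH2Cl at 300° (staggered): CH3(0°)/CH2Cl(300°) gauche 3.4; CH3(0°)/I(60°) gauche 4.8; tBu(120°)/I(60°) gauche 6.3; Br(240°)/CH2Cl(300°) gauche 3.6 → 18.1 kJ/mol.
The maximum (38.8 kJ/mol) occurs with CH2Cl at 120°.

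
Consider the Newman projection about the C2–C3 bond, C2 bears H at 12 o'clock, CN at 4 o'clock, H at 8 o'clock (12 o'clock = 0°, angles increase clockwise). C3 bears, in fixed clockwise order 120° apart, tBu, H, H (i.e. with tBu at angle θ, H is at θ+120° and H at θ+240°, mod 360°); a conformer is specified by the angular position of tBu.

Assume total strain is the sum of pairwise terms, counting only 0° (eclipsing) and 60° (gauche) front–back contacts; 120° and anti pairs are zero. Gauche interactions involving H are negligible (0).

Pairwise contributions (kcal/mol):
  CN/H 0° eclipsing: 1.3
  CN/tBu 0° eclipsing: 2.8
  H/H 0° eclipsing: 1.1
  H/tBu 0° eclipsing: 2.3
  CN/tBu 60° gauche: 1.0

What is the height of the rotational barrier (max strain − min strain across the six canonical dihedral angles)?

tBu at 0° is eclipsed. H at 0° is eclipsed with tBu at 0° (2.3); CN at 120° is eclipsed with H at 120° (1.3); H at 240° is eclipsed with H at 240° (1.1). Total 4.7 kcal/mol.
tBu at 60° is staggered. CN at 120° is gauche with tBu at 60° (1.0). Total 1.0 kcal/mol.
tBu at 120° is eclipsed. H at 0° is eclipsed with H at 0° (1.1); CN at 120° is eclipsed with tBu at 120° (2.8); H at 240° is eclipsed with H at 240° (1.1). Total 5.0 kcal/mol.
tBu at 180° is staggered. CN at 120° is gauche with tBu at 180° (1.0). Total 1.0 kcal/mol.
tBu at 240° is eclipsed. H at 0° is eclipsed with H at 0° (1.1); CN at 120° is eclipsed with H at 120° (1.3); H at 240° is eclipsed with tBu at 240° (2.3). Total 4.7 kcal/mol.
tBu at 300° (staggered): no non-H gauche contacts → 0.0 kcal/mol.
Max at 120° (5.0 kcal/mol), min at 300° (0.0 kcal/mol); barrier = 5.0 kcal/mol.

5.0 kcal/mol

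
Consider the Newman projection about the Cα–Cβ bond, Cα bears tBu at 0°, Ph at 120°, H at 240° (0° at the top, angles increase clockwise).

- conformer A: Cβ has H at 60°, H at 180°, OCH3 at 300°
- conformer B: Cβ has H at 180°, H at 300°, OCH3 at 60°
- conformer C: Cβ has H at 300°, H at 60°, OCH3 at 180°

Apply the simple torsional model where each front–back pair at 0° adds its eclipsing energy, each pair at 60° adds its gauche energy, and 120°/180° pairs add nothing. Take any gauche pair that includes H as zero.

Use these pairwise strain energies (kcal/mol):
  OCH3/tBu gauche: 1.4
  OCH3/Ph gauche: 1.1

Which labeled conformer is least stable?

B

A (staggered): tBu–OCH3 gauche; 1.4 = 1.4 kcal/mol.
B (staggered): tBu–OCH3 gauche, Ph–OCH3 gauche; 1.4 + 1.1 = 2.5 kcal/mol.
C (staggered): Ph–OCH3 gauche; 1.1 = 1.1 kcal/mol.
B has the highest total (2.5 kcal/mol).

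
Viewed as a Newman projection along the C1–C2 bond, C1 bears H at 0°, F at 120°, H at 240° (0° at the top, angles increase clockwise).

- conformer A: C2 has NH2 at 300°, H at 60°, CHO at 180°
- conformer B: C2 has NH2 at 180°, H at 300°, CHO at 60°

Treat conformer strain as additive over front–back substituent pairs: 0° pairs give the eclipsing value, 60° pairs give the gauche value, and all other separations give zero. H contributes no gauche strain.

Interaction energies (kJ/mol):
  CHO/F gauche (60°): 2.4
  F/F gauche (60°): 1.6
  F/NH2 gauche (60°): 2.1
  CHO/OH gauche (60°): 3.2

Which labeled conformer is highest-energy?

A (staggered): F–CHO gauche; 2.4 = 2.4 kJ/mol.
B (staggered): F–NH2 gauche, F–CHO gauche; 2.1 + 2.4 = 4.5 kJ/mol.
B has the highest total (4.5 kJ/mol).

B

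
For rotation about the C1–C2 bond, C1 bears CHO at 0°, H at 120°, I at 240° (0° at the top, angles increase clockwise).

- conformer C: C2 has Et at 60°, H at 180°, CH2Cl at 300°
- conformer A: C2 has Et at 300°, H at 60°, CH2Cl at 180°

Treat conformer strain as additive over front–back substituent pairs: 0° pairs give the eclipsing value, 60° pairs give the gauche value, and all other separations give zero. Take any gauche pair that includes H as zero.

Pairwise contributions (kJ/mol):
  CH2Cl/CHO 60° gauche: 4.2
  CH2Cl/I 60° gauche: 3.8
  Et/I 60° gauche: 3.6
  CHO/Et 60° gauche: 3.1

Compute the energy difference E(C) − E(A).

+0.6 kJ/mol

C (staggered): CHO(0°)/Et(60°) gauche 3.1; CHO(0°)/CH2Cl(300°) gauche 4.2; I(240°)/CH2Cl(300°) gauche 3.8 → 11.1 kJ/mol.
A (staggered): CHO(0°)/Et(300°) gauche 3.1; I(240°)/Et(300°) gauche 3.6; I(240°)/CH2Cl(180°) gauche 3.8 → 10.5 kJ/mol.
E(C) − E(A) = 11.1 − 10.5 = +0.6 kJ/mol.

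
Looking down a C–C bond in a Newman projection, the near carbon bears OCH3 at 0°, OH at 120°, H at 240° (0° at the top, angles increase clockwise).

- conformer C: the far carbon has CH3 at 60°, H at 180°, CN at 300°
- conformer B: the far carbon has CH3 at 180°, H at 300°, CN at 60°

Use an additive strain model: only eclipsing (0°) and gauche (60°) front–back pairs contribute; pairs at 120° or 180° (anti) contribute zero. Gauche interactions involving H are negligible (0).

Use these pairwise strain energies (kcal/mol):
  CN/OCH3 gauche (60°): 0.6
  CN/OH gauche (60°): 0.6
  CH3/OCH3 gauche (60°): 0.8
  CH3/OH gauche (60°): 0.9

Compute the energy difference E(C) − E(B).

+0.2 kcal/mol

C (staggered): OCH3(0°)/CH3(60°) gauche 0.8; OCH3(0°)/CN(300°) gauche 0.6; OH(120°)/CH3(60°) gauche 0.9 → 2.3 kcal/mol.
B (staggered): OCH3(0°)/CN(60°) gauche 0.6; OH(120°)/CH3(180°) gauche 0.9; OH(120°)/CN(60°) gauche 0.6 → 2.1 kcal/mol.
E(C) − E(B) = 2.3 − 2.1 = +0.2 kcal/mol.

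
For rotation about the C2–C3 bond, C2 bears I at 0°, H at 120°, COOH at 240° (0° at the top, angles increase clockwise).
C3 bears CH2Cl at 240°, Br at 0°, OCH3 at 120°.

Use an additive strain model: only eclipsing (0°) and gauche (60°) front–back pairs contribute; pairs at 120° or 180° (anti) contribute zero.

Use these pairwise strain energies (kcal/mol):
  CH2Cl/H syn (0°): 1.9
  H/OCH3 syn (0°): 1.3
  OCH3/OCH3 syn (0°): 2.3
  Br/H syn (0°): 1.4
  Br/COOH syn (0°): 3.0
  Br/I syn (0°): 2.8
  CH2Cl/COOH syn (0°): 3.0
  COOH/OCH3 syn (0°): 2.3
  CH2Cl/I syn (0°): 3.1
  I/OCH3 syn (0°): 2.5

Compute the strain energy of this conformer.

This conformer (eclipsed): I–Br eclipsed, H–OCH3 eclipsed, COOH–CH2Cl eclipsed; 2.8 + 1.3 + 3.0 = 7.1 kcal/mol.

7.1 kcal/mol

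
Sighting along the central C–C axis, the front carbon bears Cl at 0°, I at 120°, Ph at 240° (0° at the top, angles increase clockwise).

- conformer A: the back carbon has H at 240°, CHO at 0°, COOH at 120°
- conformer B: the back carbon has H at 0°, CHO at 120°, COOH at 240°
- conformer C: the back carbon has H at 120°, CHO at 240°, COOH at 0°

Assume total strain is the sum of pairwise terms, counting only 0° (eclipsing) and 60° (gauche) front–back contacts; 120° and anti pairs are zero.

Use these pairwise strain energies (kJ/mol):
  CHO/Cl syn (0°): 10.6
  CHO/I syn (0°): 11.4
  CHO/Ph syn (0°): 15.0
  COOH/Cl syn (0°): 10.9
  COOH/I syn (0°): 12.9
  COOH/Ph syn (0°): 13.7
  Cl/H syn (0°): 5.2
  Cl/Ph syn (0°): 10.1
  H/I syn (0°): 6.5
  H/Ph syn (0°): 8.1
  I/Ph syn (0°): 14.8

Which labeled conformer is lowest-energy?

A (eclipsed): Cl–CHO eclipsed, I–COOH eclipsed, Ph–H eclipsed; 10.6 + 12.9 + 8.1 = 31.6 kJ/mol.
B (eclipsed): Cl–H eclipsed, I–CHO eclipsed, Ph–COOH eclipsed; 5.2 + 11.4 + 13.7 = 30.3 kJ/mol.
C (eclipsed): Cl–COOH eclipsed, I–H eclipsed, Ph–CHO eclipsed; 10.9 + 6.5 + 15.0 = 32.4 kJ/mol.
B has the lowest total (30.3 kJ/mol).

B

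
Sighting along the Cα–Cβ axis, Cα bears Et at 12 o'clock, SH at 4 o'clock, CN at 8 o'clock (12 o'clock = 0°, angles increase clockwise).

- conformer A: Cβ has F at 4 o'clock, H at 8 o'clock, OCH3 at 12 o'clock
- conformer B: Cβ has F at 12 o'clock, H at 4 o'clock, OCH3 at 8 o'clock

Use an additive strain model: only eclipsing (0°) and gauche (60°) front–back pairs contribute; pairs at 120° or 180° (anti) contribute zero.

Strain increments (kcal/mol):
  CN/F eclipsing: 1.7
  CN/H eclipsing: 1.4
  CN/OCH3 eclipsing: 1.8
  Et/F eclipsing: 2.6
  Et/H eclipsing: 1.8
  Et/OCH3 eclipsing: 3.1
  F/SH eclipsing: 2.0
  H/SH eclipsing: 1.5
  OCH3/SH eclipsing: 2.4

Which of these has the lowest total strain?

A (eclipsed): Et(0°)/OCH3(0°) eclipsed 3.1; SH(120°)/F(120°) eclipsed 2.0; CN(240°)/H(240°) eclipsed 1.4 → 6.5 kcal/mol.
B (eclipsed): Et(0°)/F(0°) eclipsed 2.6; SH(120°)/H(120°) eclipsed 1.5; CN(240°)/OCH3(240°) eclipsed 1.8 → 5.9 kcal/mol.
B has the lowest total (5.9 kcal/mol).

B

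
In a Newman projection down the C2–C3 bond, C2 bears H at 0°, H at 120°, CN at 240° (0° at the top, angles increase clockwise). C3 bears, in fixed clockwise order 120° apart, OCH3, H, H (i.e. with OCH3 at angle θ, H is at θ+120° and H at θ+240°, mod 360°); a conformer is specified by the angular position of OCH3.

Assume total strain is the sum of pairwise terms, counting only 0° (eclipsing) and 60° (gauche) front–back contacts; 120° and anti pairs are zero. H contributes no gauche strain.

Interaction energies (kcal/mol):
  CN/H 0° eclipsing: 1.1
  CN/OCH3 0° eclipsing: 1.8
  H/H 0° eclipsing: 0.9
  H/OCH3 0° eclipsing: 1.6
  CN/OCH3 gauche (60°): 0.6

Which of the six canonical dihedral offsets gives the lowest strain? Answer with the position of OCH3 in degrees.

60°

OCH3 at 0° (eclipsed): H–OCH3 eclipsed, H–H eclipsed, CN–H eclipsed; 1.6 + 0.9 + 1.1 = 3.6 kcal/mol.
OCH3 at 60° (staggered): no non-H gauche contacts → 0.0 kcal/mol.
OCH3 at 120° (eclipsed): H–H eclipsed, H–OCH3 eclipsed, CN–H eclipsed; 0.9 + 1.6 + 1.1 = 3.6 kcal/mol.
OCH3 at 180° (staggered): CN–OCH3 gauche; 0.6 = 0.6 kcal/mol.
OCH3 at 240° (eclipsed): H–H eclipsed, H–H eclipsed, CN–OCH3 eclipsed; 0.9 + 0.9 + 1.8 = 3.6 kcal/mol.
OCH3 at 300° (staggered): CN–OCH3 gauche; 0.6 = 0.6 kcal/mol.
The minimum (0.0 kcal/mol) occurs with OCH3 at 60°.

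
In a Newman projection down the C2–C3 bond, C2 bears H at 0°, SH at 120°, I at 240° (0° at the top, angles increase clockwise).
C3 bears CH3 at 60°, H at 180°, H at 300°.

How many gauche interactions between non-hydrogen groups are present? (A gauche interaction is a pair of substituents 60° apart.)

1

Non-H gauche pairs: SH(120°)/CH3(60°) — 1 interaction.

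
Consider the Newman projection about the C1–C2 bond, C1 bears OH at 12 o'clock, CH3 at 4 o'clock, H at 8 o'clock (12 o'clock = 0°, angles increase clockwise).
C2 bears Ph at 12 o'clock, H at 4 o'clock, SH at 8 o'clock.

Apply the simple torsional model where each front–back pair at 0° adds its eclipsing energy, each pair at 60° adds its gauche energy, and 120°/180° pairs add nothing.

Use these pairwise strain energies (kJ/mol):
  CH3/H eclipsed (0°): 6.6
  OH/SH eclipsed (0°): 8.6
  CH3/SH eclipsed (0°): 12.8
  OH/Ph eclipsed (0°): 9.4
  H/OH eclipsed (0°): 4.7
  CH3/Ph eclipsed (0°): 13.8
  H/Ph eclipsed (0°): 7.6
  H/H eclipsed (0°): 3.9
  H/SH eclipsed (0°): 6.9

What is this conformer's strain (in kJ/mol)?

This conformer is eclipsed. OH at 0° is eclipsed with Ph at 0° (9.4); CH3 at 120° is eclipsed with H at 120° (6.6); H at 240° is eclipsed with SH at 240° (6.9). Total 22.9 kJ/mol.

22.9 kJ/mol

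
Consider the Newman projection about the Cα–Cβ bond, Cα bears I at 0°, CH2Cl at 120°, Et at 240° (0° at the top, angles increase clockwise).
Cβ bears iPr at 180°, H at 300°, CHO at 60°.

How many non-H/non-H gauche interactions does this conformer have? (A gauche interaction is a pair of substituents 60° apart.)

4

Non-H gauche pairs: I(0°)/CHO(60°); CH2Cl(120°)/iPr(180°); CH2Cl(120°)/CHO(60°); Et(240°)/iPr(180°) — 4 interactions.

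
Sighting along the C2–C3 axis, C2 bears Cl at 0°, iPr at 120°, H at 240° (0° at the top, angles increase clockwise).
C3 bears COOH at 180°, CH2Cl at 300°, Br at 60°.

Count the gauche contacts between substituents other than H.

Non-H gauche pairs: Cl(0°)/CH2Cl(300°); Cl(0°)/Br(60°); iPr(120°)/COOH(180°); iPr(120°)/Br(60°) — 4 interactions.

4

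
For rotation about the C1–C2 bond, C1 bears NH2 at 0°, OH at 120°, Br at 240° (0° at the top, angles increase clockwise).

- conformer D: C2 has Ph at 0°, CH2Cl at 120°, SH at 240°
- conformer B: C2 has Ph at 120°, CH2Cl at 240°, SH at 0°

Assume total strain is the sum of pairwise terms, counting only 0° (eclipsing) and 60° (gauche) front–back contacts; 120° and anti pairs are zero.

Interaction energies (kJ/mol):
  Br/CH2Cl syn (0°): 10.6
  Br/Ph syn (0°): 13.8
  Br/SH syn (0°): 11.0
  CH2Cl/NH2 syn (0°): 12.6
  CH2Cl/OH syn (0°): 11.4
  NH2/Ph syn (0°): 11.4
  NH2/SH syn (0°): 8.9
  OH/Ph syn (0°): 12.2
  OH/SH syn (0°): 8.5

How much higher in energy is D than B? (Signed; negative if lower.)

+2.1 kJ/mol

D (eclipsed): NH2(0°)/Ph(0°) eclipsed 11.4; OH(120°)/CH2Cl(120°) eclipsed 11.4; Br(240°)/SH(240°) eclipsed 11.0 → 33.8 kJ/mol.
B (eclipsed): NH2(0°)/SH(0°) eclipsed 8.9; OH(120°)/Ph(120°) eclipsed 12.2; Br(240°)/CH2Cl(240°) eclipsed 10.6 → 31.7 kJ/mol.
E(D) − E(B) = 33.8 − 31.7 = +2.1 kJ/mol.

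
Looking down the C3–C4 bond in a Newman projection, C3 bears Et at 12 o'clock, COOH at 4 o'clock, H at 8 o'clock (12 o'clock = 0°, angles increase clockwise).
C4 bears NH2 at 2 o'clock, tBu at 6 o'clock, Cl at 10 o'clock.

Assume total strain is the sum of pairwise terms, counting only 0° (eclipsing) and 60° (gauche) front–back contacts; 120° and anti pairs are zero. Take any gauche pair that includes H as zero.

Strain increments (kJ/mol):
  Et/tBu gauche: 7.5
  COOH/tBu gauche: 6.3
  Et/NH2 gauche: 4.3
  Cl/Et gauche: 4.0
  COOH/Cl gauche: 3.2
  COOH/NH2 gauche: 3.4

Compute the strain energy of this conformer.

18.0 kJ/mol

This conformer (staggered): Et(0°)/NH2(60°) gauche 4.3; Et(0°)/Cl(300°) gauche 4.0; COOH(120°)/NH2(60°) gauche 3.4; COOH(120°)/tBu(180°) gauche 6.3 → 18.0 kJ/mol.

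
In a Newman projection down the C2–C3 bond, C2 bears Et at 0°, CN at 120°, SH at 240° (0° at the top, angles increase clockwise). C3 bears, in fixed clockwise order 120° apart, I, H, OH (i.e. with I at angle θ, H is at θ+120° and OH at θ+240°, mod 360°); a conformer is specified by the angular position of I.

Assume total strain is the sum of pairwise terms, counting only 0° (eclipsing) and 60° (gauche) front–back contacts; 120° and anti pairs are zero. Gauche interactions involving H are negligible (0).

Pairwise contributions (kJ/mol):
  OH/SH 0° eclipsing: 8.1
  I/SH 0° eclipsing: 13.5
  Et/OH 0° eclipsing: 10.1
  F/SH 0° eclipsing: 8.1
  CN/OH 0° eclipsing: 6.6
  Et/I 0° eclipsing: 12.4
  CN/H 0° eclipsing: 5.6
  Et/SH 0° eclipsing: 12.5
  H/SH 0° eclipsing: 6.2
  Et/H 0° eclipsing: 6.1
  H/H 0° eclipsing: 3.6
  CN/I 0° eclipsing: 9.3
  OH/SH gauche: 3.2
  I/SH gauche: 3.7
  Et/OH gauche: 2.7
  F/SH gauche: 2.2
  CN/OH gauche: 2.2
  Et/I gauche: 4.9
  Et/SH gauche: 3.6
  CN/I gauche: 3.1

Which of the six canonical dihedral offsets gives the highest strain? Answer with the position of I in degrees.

240°

I at 0° (eclipsed): Et(0°)/I(0°) eclipsed 12.4; CN(120°)/H(120°) eclipsed 5.6; SH(240°)/OH(240°) eclipsed 8.1 → 26.1 kJ/mol.
I at 60° (staggered): Et(0°)/I(60°) gauche 4.9; Et(0°)/OH(300°) gauche 2.7; CN(120°)/I(60°) gauche 3.1; SH(240°)/OH(300°) gauche 3.2 → 13.9 kJ/mol.
I at 120° (eclipsed): Et(0°)/OH(0°) eclipsed 10.1; CN(120°)/I(120°) eclipsed 9.3; SH(240°)/H(240°) eclipsed 6.2 → 25.6 kJ/mol.
I at 180° (staggered): Et(0°)/OH(60°) gauche 2.7; CN(120°)/I(180°) gauche 3.1; CN(120°)/OH(60°) gauche 2.2; SH(240°)/I(180°) gauche 3.7 → 11.7 kJ/mol.
I at 240° (eclipsed): Et(0°)/H(0°) eclipsed 6.1; CN(120°)/OH(120°) eclipsed 6.6; SH(240°)/I(240°) eclipsed 13.5 → 26.2 kJ/mol.
I at 300° (staggered): Et(0°)/I(300°) gauche 4.9; CN(120°)/OH(180°) gauche 2.2; SH(240°)/I(300°) gauche 3.7; SH(240°)/OH(180°) gauche 3.2 → 14.0 kJ/mol.
The maximum (26.2 kJ/mol) occurs with I at 240°.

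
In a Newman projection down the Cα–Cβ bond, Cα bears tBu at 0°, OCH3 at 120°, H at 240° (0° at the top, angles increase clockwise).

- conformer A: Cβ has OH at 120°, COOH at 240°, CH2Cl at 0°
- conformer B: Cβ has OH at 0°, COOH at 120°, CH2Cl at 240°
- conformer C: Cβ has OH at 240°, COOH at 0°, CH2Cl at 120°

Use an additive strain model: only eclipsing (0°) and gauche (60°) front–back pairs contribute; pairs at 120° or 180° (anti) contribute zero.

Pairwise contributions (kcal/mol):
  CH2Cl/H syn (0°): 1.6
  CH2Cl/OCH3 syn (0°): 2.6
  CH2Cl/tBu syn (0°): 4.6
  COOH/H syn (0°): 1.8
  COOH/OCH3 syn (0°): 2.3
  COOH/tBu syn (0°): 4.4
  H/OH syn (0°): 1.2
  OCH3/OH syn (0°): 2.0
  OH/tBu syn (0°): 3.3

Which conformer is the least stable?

A (eclipsed): tBu(0°)/CH2Cl(0°) eclipsed 4.6; OCH3(120°)/OH(120°) eclipsed 2.0; H(240°)/COOH(240°) eclipsed 1.8 → 8.4 kcal/mol.
B (eclipsed): tBu(0°)/OH(0°) eclipsed 3.3; OCH3(120°)/COOH(120°) eclipsed 2.3; H(240°)/CH2Cl(240°) eclipsed 1.6 → 7.2 kcal/mol.
C (eclipsed): tBu(0°)/COOH(0°) eclipsed 4.4; OCH3(120°)/CH2Cl(120°) eclipsed 2.6; H(240°)/OH(240°) eclipsed 1.2 → 8.2 kcal/mol.
A has the highest total (8.4 kcal/mol).

A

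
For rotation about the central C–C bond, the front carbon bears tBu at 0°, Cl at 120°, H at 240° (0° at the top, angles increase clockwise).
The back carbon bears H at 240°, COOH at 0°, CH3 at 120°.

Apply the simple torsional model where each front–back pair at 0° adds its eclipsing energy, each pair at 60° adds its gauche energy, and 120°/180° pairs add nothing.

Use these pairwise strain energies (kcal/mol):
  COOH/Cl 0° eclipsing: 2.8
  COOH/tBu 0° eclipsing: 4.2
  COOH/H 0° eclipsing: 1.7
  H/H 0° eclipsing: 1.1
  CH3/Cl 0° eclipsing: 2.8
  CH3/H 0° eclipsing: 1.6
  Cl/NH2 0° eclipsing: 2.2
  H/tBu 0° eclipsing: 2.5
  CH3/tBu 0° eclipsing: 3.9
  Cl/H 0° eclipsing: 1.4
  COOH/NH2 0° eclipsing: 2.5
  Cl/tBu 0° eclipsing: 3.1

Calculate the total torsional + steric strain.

This conformer (eclipsed): tBu–COOH eclipsed, Cl–CH3 eclipsed, H–H eclipsed; 4.2 + 2.8 + 1.1 = 8.1 kcal/mol.

8.1 kcal/mol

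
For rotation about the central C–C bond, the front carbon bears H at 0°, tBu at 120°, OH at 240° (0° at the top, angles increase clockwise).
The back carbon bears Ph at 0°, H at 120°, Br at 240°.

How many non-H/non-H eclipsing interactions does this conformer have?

Non-H eclipsing pairs: OH(240°)/Br(240°) — 1 interaction.

1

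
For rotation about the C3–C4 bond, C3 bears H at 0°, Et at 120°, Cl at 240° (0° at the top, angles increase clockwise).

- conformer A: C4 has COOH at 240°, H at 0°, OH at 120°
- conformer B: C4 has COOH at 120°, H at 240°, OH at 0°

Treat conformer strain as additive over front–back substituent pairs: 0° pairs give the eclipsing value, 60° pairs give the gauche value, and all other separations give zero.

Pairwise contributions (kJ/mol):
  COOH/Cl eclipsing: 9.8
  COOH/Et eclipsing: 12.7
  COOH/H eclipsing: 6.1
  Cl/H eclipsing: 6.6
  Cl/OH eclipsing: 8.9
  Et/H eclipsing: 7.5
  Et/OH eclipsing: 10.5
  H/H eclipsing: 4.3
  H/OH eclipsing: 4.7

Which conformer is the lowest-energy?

A (eclipsed): H(0°)/H(0°) eclipsed 4.3; Et(120°)/OH(120°) eclipsed 10.5; Cl(240°)/COOH(240°) eclipsed 9.8 → 24.6 kJ/mol.
B (eclipsed): H(0°)/OH(0°) eclipsed 4.7; Et(120°)/COOH(120°) eclipsed 12.7; Cl(240°)/H(240°) eclipsed 6.6 → 24.0 kJ/mol.
B has the lowest total (24.0 kJ/mol).

B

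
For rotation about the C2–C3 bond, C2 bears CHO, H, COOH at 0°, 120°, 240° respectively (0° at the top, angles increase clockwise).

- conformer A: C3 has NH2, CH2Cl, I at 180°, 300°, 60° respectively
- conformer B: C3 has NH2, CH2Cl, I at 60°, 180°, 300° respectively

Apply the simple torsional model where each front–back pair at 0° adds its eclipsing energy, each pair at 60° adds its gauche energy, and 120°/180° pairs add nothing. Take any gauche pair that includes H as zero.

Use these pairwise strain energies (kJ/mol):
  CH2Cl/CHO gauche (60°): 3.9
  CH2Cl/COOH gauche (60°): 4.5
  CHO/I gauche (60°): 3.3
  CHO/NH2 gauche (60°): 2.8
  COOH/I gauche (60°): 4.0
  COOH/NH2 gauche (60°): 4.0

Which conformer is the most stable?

A is staggered. CHO at 0° is gauche with CH2Cl at 300° (3.9); CHO at 0° is gauche with I at 60° (3.3); COOH at 240° is gauche with NH2 at 180° (4.0); COOH at 240° is gauche with CH2Cl at 300° (4.5). Total 15.7 kJ/mol.
B is staggered. CHO at 0° is gauche with NH2 at 60° (2.8); CHO at 0° is gauche with I at 300° (3.3); COOH at 240° is gauche with CH2Cl at 180° (4.5); COOH at 240° is gauche with I at 300° (4.0). Total 14.6 kJ/mol.
B has the lowest total (14.6 kJ/mol).

B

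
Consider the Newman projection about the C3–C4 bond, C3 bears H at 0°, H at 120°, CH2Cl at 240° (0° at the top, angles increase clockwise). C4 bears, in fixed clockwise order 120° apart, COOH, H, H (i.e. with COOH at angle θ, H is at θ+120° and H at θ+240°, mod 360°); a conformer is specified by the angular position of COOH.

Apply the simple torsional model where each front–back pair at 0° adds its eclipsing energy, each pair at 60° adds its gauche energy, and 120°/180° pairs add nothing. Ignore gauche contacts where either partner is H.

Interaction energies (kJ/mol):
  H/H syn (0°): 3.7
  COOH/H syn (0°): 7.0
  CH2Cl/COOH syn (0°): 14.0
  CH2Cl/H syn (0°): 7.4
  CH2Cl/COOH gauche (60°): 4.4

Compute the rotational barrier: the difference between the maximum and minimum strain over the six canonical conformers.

21.4 kJ/mol

COOH at 0° (eclipsed): H–COOH eclipsed, H–H eclipsed, CH2Cl–H eclipsed; 7.0 + 3.7 + 7.4 = 18.1 kJ/mol.
COOH at 60° (staggered): no non-H gauche contacts → 0.0 kJ/mol.
COOH at 120° (eclipsed): H–H eclipsed, H–COOH eclipsed, CH2Cl–H eclipsed; 3.7 + 7.0 + 7.4 = 18.1 kJ/mol.
COOH at 180° (staggered): CH2Cl–COOH gauche; 4.4 = 4.4 kJ/mol.
COOH at 240° (eclipsed): H–H eclipsed, H–H eclipsed, CH2Cl–COOH eclipsed; 3.7 + 3.7 + 14.0 = 21.4 kJ/mol.
COOH at 300° (staggered): CH2Cl–COOH gauche; 4.4 = 4.4 kJ/mol.
Max at 240° (21.4 kJ/mol), min at 60° (0.0 kJ/mol); barrier = 21.4 kJ/mol.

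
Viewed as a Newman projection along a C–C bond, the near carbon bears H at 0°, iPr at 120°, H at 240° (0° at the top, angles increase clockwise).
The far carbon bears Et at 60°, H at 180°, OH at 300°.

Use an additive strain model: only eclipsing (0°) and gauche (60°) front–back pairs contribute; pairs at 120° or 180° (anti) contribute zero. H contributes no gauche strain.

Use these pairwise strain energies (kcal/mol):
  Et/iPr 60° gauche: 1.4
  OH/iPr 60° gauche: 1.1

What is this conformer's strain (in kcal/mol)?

This conformer is staggered. iPr at 120° is gauche with Et at 60° (1.4). Total 1.4 kcal/mol.

1.4 kcal/mol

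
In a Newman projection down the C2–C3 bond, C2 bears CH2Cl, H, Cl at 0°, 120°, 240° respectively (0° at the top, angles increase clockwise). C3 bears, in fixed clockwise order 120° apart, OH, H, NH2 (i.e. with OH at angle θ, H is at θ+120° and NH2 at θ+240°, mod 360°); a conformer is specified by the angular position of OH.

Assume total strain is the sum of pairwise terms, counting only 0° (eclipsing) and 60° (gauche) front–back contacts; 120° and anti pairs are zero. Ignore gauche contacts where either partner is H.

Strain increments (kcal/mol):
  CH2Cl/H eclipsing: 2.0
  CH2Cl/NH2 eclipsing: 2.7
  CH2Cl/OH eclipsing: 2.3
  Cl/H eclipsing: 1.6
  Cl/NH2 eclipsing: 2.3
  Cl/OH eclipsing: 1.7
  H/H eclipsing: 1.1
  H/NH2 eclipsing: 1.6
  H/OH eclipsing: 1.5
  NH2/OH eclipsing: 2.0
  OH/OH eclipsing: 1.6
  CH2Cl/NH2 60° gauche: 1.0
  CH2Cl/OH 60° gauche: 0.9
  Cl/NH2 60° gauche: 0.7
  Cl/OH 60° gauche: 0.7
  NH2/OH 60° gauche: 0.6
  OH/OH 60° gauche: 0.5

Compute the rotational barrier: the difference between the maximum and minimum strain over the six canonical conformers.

4.1 kcal/mol

OH at 0° (eclipsed): CH2Cl(0°)/OH(0°) eclipsed 2.3; H(120°)/H(120°) eclipsed 1.1; Cl(240°)/NH2(240°) eclipsed 2.3 → 5.7 kcal/mol.
OH at 60° (staggered): CH2Cl(0°)/OH(60°) gauche 0.9; CH2Cl(0°)/NH2(300°) gauche 1.0; Cl(240°)/NH2(300°) gauche 0.7 → 2.6 kcal/mol.
OH at 120° (eclipsed): CH2Cl(0°)/NH2(0°) eclipsed 2.7; H(120°)/OH(120°) eclipsed 1.5; Cl(240°)/H(240°) eclipsed 1.6 → 5.8 kcal/mol.
OH at 180° (staggered): CH2Cl(0°)/NH2(60°) gauche 1.0; Cl(240°)/OH(180°) gauche 0.7 → 1.7 kcal/mol.
OH at 240° (eclipsed): CH2Cl(0°)/H(0°) eclipsed 2.0; H(120°)/NH2(120°) eclipsed 1.6; Cl(240°)/OH(240°) eclipsed 1.7 → 5.3 kcal/mol.
OH at 300° (staggered): CH2Cl(0°)/OH(300°) gauche 0.9; Cl(240°)/OH(300°) gauche 0.7; Cl(240°)/NH2(180°) gauche 0.7 → 2.3 kcal/mol.
Max at 120° (5.8 kcal/mol), min at 180° (1.7 kcal/mol); barrier = 4.1 kcal/mol.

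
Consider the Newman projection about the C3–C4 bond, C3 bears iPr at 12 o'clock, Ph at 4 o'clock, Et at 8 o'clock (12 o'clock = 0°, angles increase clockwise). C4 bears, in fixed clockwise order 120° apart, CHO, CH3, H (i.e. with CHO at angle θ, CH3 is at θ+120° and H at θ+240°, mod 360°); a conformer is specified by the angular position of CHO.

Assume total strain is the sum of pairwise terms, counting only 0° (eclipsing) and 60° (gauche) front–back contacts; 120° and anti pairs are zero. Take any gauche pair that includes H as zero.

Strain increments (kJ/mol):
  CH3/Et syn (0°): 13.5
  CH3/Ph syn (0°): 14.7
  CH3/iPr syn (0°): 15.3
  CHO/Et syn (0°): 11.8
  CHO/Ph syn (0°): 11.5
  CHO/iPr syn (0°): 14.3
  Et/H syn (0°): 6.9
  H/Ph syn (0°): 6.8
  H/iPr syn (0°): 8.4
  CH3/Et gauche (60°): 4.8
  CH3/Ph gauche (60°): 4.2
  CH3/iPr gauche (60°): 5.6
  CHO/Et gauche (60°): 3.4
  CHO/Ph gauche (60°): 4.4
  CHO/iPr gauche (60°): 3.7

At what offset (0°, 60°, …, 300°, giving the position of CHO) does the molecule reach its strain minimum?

300°

CHO at 0° is eclipsed. iPr at 0° is eclipsed with CHO at 0° (14.3); Ph at 120° is eclipsed with CH3 at 120° (14.7); Et at 240° is eclipsed with H at 240° (6.9). Total 35.9 kJ/mol.
CHO at 60° is staggered. iPr at 0° is gauche with CHO at 60° (3.7); Ph at 120° is gauche with CHO at 60° (4.4); Ph at 120° is gauche with CH3 at 180° (4.2); Et at 240° is gauche with CH3 at 180° (4.8). Total 17.1 kJ/mol.
CHO at 120° is eclipsed. iPr at 0° is eclipsed with H at 0° (8.4); Ph at 120° is eclipsed with CHO at 120° (11.5); Et at 240° is eclipsed with CH3 at 240° (13.5). Total 33.4 kJ/mol.
CHO at 180° is staggered. iPr at 0° is gauche with CH3 at 300° (5.6); Ph at 120° is gauche with CHO at 180° (4.4); Et at 240° is gauche with CHO at 180° (3.4); Et at 240° is gauche with CH3 at 300° (4.8). Total 18.2 kJ/mol.
CHO at 240° is eclipsed. iPr at 0° is eclipsed with CH3 at 0° (15.3); Ph at 120° is eclipsed with H at 120° (6.8); Et at 240° is eclipsed with CHO at 240° (11.8). Total 33.9 kJ/mol.
CHO at 300° is staggered. iPr at 0° is gauche with CHO at 300° (3.7); iPr at 0° is gauche with CH3 at 60° (5.6); Ph at 120° is gauche with CH3 at 60° (4.2); Et at 240° is gauche with CHO at 300° (3.4). Total 16.9 kJ/mol.
The minimum (16.9 kJ/mol) occurs with CHO at 300°.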